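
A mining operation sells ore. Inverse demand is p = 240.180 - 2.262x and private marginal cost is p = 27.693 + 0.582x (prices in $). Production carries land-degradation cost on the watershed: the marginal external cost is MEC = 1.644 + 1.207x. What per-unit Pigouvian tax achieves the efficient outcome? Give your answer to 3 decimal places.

tax = $64.465 per unit

Social marginal cost = private MC + MEC = 29.337 + 1.789x.
Set SMC = demand: 29.337 + 1.789x = 240.180 - 2.262x → x* = 52.0471.
The Pigouvian tax equals MEC at x*: 1.644 + 1.207×52.0471 = 64.4648.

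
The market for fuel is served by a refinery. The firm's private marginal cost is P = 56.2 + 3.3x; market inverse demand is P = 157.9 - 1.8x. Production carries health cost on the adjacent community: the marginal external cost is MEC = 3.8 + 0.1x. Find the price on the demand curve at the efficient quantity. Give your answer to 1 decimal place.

P = 124.0

Social marginal cost = private MC + MEC = 60.0 + 3.4x.
Set SMC = demand: 60.0 + 3.4x = 157.9 - 1.8x → x* = 18.8269.
Consumer price on the demand curve at x*: 157.9 − 1.8×18.8269 = 124.0116.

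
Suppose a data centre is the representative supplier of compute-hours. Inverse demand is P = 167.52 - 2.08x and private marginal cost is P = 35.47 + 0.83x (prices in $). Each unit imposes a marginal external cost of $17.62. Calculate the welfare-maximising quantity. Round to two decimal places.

Social marginal cost = private MC + MEC = 53.09 + 0.83x.
Set SMC = demand: 53.09 + 0.83x = 167.52 - 2.08x → x* = 39.3230.

x* = 39.32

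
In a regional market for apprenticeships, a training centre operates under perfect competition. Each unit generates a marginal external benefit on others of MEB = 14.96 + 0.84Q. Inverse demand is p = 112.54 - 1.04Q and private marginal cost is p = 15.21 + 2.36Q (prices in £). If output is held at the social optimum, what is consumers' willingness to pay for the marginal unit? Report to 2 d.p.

P = £66.92

Social marginal cost = private MC − MEB = 0.25 + 1.52Q.
Set SMC = demand: 0.25 + 1.52Q = 112.54 - 1.04Q → Q* = 43.8633.
Consumer price on the demand curve at Q*: 112.54 − 1.04×43.8633 = 66.9222.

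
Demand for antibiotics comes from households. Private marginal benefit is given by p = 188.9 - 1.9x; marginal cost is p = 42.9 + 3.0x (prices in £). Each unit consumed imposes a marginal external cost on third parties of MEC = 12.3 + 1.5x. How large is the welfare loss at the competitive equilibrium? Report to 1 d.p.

Market equilibrium (private): 42.9 + 3.0x = 188.9 - 1.9x → x_m = 29.7959.
Social marginal benefit = demand − MEC = 176.6 - 3.4x.
Set SMB = MC: 176.6 - 3.4x = 42.9 + 3.0x → x* = 20.8906.
Between x* and x_m the wedge MC − SMB runs linearly from 0 to MEC(x_m), so the loss is a triangle.
DWL = ½ × 8.9053 × 56.9939 = 253.7739.

DWL = £253.8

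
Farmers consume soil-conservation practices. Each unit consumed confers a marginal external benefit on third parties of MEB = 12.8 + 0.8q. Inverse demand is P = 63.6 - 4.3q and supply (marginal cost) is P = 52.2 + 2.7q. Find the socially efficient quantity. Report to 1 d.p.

q* = 3.9

Social marginal benefit = demand + MEB = 76.4 - 3.5q.
Set SMB = MC: 76.4 - 3.5q = 52.2 + 2.7q → q* = 3.9032.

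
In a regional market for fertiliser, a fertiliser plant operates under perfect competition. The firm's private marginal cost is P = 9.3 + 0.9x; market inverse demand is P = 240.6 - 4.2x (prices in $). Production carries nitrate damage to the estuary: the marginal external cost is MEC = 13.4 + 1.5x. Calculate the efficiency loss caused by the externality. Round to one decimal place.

Market equilibrium (private): 9.3 + 0.9x = 240.6 - 4.2x → x_m = 45.3529.
Social marginal cost = private MC + MEC = 22.7 + 2.4x.
Set SMC = demand: 22.7 + 2.4x = 240.6 - 4.2x → x* = 33.0152.
Height of the DWL triangle at x_m is SMC(x_m) − demand(x_m) = MEC(x_m) = 81.4294.
DWL = ½ × 12.3377 × 81.4294 = 502.3258.

DWL = $502.3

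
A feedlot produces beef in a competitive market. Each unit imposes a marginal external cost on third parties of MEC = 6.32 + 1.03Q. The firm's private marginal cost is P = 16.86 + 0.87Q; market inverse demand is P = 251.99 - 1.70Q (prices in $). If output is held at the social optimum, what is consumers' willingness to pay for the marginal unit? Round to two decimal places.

P = $143.94

Social marginal cost = private MC + MEC = 23.18 + 1.90Q.
Set SMC = demand: 23.18 + 1.90Q = 251.99 - 1.70Q → Q* = 63.5583.
Consumer price on the demand curve at Q*: 251.99 − 1.70×63.5583 = 143.9409.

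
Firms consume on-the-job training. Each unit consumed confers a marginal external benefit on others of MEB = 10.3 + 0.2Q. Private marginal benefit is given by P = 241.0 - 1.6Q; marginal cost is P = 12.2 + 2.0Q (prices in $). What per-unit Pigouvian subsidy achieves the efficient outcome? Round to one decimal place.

subsidy = $24.4 per unit

Social marginal benefit = demand + MEB = 251.3 - 1.4Q.
Set SMB = MC: 251.3 - 1.4Q = 12.2 + 2.0Q → Q* = 70.3235.
The Pigouvian subsidy equals MEB at Q*: 10.3 + 0.2×70.3235 = 24.3647.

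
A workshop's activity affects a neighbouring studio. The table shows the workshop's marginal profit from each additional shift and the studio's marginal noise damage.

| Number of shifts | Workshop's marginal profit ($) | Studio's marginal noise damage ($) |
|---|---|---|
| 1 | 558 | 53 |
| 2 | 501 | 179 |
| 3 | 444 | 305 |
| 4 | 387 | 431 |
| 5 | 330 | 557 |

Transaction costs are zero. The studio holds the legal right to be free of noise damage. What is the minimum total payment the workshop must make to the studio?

Efficient level: marginal profit ≥ marginal noise damage through level 3, so k* = 3.
With the studio holding the right, the workshop must at least compensate total damage at k*: 53 + 179 + 305 = 537.

$537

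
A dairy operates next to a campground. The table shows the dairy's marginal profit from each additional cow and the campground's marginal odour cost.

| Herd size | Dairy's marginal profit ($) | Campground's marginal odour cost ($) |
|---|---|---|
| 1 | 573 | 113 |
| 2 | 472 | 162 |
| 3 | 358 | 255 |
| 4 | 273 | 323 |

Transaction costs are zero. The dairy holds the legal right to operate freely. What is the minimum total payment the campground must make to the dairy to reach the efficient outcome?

$273

Left alone the dairy would choose level 4 (marginal profit stays positive).
Efficient level: k* = 3 (marginal profit ≥ marginal odour cost through 3).
The campground must at least cover the dairy's forgone profit from cutting 4→3: 273 = 273.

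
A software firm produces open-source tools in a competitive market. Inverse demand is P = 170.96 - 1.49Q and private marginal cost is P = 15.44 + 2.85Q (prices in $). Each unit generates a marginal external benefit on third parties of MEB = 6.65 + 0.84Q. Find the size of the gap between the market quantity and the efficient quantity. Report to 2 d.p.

10.50 units

Market equilibrium (private): 15.44 + 2.85Q = 170.96 - 1.49Q → Q_m = 35.8341.
Social marginal cost = private MC − MEB = 8.79 + 2.01Q.
Set SMC = demand: 8.79 + 2.01Q = 170.96 - 1.49Q → Q* = 46.3343.
Gap = |35.8341 − 46.3343| = 10.5002.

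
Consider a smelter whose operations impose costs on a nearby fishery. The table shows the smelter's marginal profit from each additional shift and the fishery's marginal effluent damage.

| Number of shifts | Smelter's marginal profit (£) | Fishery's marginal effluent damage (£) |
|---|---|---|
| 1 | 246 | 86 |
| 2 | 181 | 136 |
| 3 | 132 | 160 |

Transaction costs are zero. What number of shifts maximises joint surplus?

Bargaining reaches the level where marginal profit last exceeds marginal effluent damage.
That holds through level 2 (181 ≥ 136) but not at 3 (132 < 160).

2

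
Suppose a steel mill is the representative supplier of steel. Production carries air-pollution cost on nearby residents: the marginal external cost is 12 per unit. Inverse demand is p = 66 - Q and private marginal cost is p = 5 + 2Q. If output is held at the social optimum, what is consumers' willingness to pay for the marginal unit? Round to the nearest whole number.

P = 50

Social marginal cost = private MC + MEC = 17 + 2Q.
Set SMC = demand: 17 + 2Q = 66 - Q → Q* = 16.3333.
Consumer price on the demand curve at Q*: 66 − 1×16.3333 = 49.6667.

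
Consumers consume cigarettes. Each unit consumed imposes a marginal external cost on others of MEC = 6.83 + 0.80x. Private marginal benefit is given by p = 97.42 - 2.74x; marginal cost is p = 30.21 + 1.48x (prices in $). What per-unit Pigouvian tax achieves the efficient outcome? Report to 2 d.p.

tax = $16.45 per unit

Social marginal benefit = demand − MEC = 90.59 - 3.54x.
Set SMB = MC: 90.59 - 3.54x = 30.21 + 1.48x → x* = 12.0279.
The Pigouvian tax equals MEC at x*: 6.83 + 0.80×12.0279 = 16.4523.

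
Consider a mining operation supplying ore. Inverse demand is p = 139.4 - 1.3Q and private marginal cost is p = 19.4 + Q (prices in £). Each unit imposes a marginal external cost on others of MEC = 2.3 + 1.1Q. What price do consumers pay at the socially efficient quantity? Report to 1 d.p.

P = £94.4

Social marginal cost = private MC + MEC = 21.7 + 2.1Q.
Set SMC = demand: 21.7 + 2.1Q = 139.4 - 1.3Q → Q* = 34.6176.
Consumer price on the demand curve at Q*: 139.4 − 1.3×34.6176 = 94.3971.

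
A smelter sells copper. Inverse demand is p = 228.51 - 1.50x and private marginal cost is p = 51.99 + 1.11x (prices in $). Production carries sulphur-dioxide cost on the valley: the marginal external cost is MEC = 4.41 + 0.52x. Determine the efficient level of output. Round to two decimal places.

Social marginal cost = private MC + MEC = 56.40 + 1.63x.
Set SMC = demand: 56.40 + 1.63x = 228.51 - 1.50x → x* = 54.9872.

x* = 54.99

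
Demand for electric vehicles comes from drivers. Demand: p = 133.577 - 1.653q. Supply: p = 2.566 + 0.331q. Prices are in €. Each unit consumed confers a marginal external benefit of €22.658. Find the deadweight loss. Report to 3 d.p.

Market equilibrium (private): 2.566 + 0.331q = 133.577 - 1.653q → q_m = 66.0338.
Social marginal benefit = demand + MEB = 156.235 - 1.653q.
Set SMB = MC: 156.235 - 1.653q = 2.566 + 0.331q → q* = 77.4541.
The loss is the area between SMB and MC from q* to q_m; with linear curves that's a triangle of height MEB(q_m).
DWL = ½ × 11.4203 × 22.6580 = 129.3806.

DWL = €129.381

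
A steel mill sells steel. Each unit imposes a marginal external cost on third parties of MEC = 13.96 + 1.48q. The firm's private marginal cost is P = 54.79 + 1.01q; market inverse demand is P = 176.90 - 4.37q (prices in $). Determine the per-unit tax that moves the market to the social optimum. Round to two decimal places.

Social marginal cost = private MC + MEC = 68.75 + 2.49q.
Set SMC = demand: 68.75 + 2.49q = 176.90 - 4.37q → q* = 15.7653.
The Pigouvian tax equals MEC at q*: 13.96 + 1.48×15.7653 = 37.2926.

tax = $37.29 per unit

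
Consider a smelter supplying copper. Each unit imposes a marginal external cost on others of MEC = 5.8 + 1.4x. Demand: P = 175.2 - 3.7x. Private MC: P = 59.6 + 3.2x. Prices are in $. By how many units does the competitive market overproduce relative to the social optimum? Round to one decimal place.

Market equilibrium (private): 59.6 + 3.2x = 175.2 - 3.7x → x_m = 16.7536.
Social marginal cost = private MC + MEC = 65.4 + 4.6x.
Set SMC = demand: 65.4 + 4.6x = 175.2 - 3.7x → x* = 13.2289.
Gap = |16.7536 − 13.2289| = 3.5247.

3.5 units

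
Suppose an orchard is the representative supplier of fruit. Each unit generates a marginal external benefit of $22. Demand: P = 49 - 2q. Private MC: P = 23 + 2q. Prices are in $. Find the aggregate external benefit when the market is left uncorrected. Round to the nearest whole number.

Market equilibrium (private): 23 + 2q = 49 - 2q → q_m = 6.5000.
Total external benefit = MEB × q_m = 22 × 6.5000 = 143.0000.

$143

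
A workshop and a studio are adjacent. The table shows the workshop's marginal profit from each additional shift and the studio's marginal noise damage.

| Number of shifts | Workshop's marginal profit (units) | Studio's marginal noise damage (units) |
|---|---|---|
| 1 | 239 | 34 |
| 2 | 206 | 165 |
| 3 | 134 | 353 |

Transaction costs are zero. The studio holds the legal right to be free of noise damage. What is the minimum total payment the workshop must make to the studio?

199

Efficient level: marginal profit ≥ marginal noise damage through level 2, so k* = 2.
With the studio holding the right, the workshop must at least compensate total damage at k*: 34 + 165 = 199.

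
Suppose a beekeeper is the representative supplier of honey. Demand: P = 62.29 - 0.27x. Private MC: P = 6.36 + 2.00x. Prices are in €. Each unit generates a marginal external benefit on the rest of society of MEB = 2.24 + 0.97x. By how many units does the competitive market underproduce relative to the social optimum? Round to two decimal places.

20.11 units

Market equilibrium (private): 6.36 + 2.00x = 62.29 - 0.27x → x_m = 24.6388.
Social marginal cost = private MC − MEB = 4.12 + 1.03x.
Set SMC = demand: 4.12 + 1.03x = 62.29 - 0.27x → x* = 44.7462.
Gap = |24.6388 − 44.7462| = 20.1074.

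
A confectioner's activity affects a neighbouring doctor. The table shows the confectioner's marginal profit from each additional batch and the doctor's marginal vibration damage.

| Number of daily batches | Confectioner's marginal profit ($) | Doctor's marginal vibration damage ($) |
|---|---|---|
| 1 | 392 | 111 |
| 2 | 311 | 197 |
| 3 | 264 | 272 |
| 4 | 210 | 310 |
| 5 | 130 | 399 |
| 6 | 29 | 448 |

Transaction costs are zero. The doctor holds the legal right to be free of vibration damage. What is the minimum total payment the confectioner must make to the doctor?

Efficient level: marginal profit ≥ marginal vibration damage through level 2, so k* = 2.
With the doctor holding the right, the confectioner must at least compensate total damage at k*: 111 + 197 = 308.

$308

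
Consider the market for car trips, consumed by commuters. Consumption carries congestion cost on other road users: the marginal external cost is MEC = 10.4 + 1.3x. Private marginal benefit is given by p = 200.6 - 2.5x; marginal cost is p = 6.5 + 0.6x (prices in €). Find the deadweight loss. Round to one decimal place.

DWL = €957.6

Market equilibrium (private): 6.5 + 0.6x = 200.6 - 2.5x → x_m = 62.6129.
Social marginal benefit = demand − MEC = 190.2 - 3.8x.
Set SMB = MC: 190.2 - 3.8x = 6.5 + 0.6x → x* = 41.7500.
The loss is the area between SMB and MC from x* to x_m; with linear curves that's a triangle of height MEC(x_m).
DWL = ½ × 20.8629 × 91.7968 = 957.5737.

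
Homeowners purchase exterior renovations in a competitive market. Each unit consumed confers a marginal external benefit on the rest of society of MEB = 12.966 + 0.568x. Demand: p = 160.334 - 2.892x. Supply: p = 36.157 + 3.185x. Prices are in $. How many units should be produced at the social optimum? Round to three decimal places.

Social marginal benefit = demand + MEB = 173.300 - 2.324x.
Set SMB = MC: 173.300 - 2.324x = 36.157 + 3.185x → x* = 24.8944.

x* = 24.894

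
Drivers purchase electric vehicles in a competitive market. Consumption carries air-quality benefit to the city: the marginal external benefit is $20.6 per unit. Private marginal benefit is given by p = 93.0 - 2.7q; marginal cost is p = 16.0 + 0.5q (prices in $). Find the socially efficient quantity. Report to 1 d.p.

Social marginal benefit = demand + MEB = 113.6 - 2.7q.
Set SMB = MC: 113.6 - 2.7q = 16.0 + 0.5q → q* = 30.5000.

q* = 30.5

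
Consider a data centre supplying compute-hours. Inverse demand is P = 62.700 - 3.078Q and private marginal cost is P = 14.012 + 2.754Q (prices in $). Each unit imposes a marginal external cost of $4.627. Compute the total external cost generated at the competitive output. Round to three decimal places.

$38.628

Market equilibrium (private): 14.012 + 2.754Q = 62.700 - 3.078Q → Q_m = 8.3484.
Total external cost = MEC × Q_m = 4.627 × 8.3484 = 38.6280.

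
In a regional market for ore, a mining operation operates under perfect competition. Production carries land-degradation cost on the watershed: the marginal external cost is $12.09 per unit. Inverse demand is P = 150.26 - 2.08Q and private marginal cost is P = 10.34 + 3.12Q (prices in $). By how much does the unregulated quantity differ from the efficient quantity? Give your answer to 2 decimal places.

2.33 units

Market equilibrium (private): 10.34 + 3.12Q = 150.26 - 2.08Q → Q_m = 26.9077.
Social marginal cost = private MC + MEC = 22.43 + 3.12Q.
Set SMC = demand: 22.43 + 3.12Q = 150.26 - 2.08Q → Q* = 24.5827.
Gap = |26.9077 − 24.5827| = 2.3250.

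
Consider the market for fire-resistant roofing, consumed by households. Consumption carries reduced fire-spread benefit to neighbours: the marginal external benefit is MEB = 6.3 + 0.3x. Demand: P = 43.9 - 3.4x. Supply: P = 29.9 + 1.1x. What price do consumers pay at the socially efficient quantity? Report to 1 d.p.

P = 27.5

Social marginal benefit = demand + MEB = 50.2 - 3.1x.
Set SMB = MC: 50.2 - 3.1x = 29.9 + 1.1x → x* = 4.8333.
Consumer price on the demand curve at x*: 43.9 − 3.4×4.8333 = 27.4668.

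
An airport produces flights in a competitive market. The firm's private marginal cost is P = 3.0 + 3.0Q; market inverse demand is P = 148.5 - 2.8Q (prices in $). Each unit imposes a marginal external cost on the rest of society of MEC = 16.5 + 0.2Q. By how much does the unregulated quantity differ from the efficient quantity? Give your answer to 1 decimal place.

3.6 units

Market equilibrium (private): 3.0 + 3.0Q = 148.5 - 2.8Q → Q_m = 25.0862.
Social marginal cost = private MC + MEC = 19.5 + 3.2Q.
Set SMC = demand: 19.5 + 3.2Q = 148.5 - 2.8Q → Q* = 21.5000.
Gap = |25.0862 − 21.5000| = 3.5862.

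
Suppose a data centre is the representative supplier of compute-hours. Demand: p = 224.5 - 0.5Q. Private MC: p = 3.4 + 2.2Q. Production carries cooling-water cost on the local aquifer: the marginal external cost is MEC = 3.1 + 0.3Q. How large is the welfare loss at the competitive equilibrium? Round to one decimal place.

Market equilibrium (private): 3.4 + 2.2Q = 224.5 - 0.5Q → Q_m = 81.8889.
Social marginal cost = private MC + MEC = 6.5 + 2.5Q.
Set SMC = demand: 6.5 + 2.5Q = 224.5 - 0.5Q → Q* = 72.6667.
The welfare-loss triangle has base |Q_m − Q*| and height MEC(Q_m) (the vertical gap between SMC and demand is zero at Q* and MEC at Q_m).
DWL = ½ × 9.2222 × 27.6667 = 127.5739.

DWL = 127.6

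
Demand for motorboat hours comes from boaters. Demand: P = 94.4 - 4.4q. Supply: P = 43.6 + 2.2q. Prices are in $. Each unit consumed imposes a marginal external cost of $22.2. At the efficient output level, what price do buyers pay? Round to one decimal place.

P = $75.3

Social marginal benefit = demand − MEC = 72.2 - 4.4q.
Set SMB = MC: 72.2 - 4.4q = 43.6 + 2.2q → q* = 4.3333.
Consumer price on the demand curve at q*: 94.4 − 4.4×4.3333 = 75.3335.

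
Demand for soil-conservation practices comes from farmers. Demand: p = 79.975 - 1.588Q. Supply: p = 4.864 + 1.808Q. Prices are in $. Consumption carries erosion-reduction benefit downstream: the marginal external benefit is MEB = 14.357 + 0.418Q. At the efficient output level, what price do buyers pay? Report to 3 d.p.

Social marginal benefit = demand + MEB = 94.332 - 1.170Q.
Set SMB = MC: 94.332 - 1.170Q = 4.864 + 1.808Q → Q* = 30.0430.
Consumer price on the demand curve at Q*: 79.975 − 1.588×30.0430 = 32.2667.

P = $32.267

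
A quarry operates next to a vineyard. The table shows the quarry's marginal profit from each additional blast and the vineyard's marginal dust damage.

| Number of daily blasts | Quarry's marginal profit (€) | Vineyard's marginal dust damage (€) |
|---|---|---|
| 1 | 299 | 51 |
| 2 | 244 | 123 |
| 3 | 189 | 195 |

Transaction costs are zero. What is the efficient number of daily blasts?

Bargaining reaches the level where marginal profit last exceeds marginal dust damage.
That holds through level 2 (244 ≥ 123) but not at 3 (189 < 195).

2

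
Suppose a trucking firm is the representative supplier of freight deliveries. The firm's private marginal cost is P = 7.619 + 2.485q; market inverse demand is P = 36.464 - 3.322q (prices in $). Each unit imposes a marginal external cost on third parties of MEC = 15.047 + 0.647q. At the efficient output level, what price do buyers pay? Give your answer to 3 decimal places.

P = $29.362

Social marginal cost = private MC + MEC = 22.666 + 3.132q.
Set SMC = demand: 22.666 + 3.132q = 36.464 - 3.322q → q* = 2.1379.
Consumer price on the demand curve at q*: 36.464 − 3.322×2.1379 = 29.3619.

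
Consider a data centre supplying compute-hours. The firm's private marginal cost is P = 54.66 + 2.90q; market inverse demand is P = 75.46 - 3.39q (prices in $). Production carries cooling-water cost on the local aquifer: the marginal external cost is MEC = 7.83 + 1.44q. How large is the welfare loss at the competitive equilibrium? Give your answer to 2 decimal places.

Market equilibrium (private): 54.66 + 2.90q = 75.46 - 3.39q → q_m = 3.3068.
Social marginal cost = private MC + MEC = 62.49 + 4.34q.
Set SMC = demand: 62.49 + 4.34q = 75.46 - 3.39q → q* = 1.6779.
Height of the DWL triangle at q_m is SMC(q_m) − demand(q_m) = MEC(q_m) = 12.5918.
DWL = ½ × 1.6289 × 12.5918 = 10.2554.

DWL = $10.26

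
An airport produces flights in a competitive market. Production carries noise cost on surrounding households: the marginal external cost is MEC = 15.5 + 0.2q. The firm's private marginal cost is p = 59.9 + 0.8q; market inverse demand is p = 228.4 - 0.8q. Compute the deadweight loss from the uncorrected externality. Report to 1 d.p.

Market equilibrium (private): 59.9 + 0.8q = 228.4 - 0.8q → q_m = 105.3125.
Social marginal cost = private MC + MEC = 75.4 + q.
Set SMC = demand: 75.4 + q = 228.4 - 0.8q → q* = 85.0000.
The loss is the area between SMC and demand from q* to q_m; with linear curves that's a triangle of height MEC(q_m).
DWL = ½ × 20.3125 × 36.5625 = 371.3379.

DWL = 371.3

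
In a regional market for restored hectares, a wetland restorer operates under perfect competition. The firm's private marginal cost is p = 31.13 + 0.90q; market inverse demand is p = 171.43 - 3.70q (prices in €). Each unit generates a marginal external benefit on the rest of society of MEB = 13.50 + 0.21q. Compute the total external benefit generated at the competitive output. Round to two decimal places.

€509.43

Market equilibrium (private): 31.13 + 0.90q = 171.43 - 3.70q → q_m = 30.5000.
Total external benefit = ∫₀^{q_m} (13.50 + 0.21q) dq = 13.50×30.5000 + ½×0.21×30.5000² = 509.4263.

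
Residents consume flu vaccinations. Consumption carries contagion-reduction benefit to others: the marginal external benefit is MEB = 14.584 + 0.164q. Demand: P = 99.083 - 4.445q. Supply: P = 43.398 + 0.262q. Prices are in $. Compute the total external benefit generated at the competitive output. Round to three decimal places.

$184.009

Market equilibrium (private): 43.398 + 0.262q = 99.083 - 4.445q → q_m = 11.8303.
Total external benefit = ∫₀^{q_m} (14.584 + 0.164q) dq = 14.584×11.8303 + ½×0.164×11.8303² = 184.0095.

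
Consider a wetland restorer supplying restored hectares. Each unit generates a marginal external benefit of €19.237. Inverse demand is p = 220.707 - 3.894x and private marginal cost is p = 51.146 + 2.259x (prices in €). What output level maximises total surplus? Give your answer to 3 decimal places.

Social marginal cost = private MC − MEB = 31.909 + 2.259x.
Set SMC = demand: 31.909 + 2.259x = 220.707 - 3.894x → x* = 30.6839.

x* = 30.684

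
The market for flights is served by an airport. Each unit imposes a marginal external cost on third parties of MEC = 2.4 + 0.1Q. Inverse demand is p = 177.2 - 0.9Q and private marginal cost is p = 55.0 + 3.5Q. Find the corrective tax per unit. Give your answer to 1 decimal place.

Social marginal cost = private MC + MEC = 57.4 + 3.6Q.
Set SMC = demand: 57.4 + 3.6Q = 177.2 - 0.9Q → Q* = 26.6222.
The Pigouvian tax equals MEC at Q*: 2.4 + 0.1×26.6222 = 5.0622.

tax = 5.1 per unit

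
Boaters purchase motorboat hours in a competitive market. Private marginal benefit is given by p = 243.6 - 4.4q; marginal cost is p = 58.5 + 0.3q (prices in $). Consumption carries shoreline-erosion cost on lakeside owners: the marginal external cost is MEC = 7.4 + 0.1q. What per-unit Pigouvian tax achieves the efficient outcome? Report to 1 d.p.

tax = $11.1 per unit

Social marginal benefit = demand − MEC = 236.2 - 4.5q.
Set SMB = MC: 236.2 - 4.5q = 58.5 + 0.3q → q* = 37.0208.
The Pigouvian tax equals MEC at q*: 7.4 + 0.1×37.0208 = 11.1021.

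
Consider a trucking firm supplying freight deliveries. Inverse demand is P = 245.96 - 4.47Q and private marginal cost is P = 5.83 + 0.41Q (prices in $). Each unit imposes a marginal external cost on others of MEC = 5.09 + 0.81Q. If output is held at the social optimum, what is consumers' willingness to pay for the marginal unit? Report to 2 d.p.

P = $61.32

Social marginal cost = private MC + MEC = 10.92 + 1.22Q.
Set SMC = demand: 10.92 + 1.22Q = 245.96 - 4.47Q → Q* = 41.3076.
Consumer price on the demand curve at Q*: 245.96 − 4.47×41.3076 = 61.3150.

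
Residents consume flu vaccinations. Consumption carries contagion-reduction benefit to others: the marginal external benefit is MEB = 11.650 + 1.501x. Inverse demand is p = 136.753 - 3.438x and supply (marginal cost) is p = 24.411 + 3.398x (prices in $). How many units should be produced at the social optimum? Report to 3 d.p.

Social marginal benefit = demand + MEB = 148.403 - 1.937x.
Set SMB = MC: 148.403 - 1.937x = 24.411 + 3.398x → x* = 23.2412.

x* = 23.241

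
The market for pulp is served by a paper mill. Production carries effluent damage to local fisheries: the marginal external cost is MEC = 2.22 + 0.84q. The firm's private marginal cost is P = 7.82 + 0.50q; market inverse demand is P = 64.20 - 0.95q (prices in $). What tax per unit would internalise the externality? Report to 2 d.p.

tax = $22.09 per unit

Social marginal cost = private MC + MEC = 10.04 + 1.34q.
Set SMC = demand: 10.04 + 1.34q = 64.20 - 0.95q → q* = 23.6507.
The Pigouvian tax equals MEC at q*: 2.22 + 0.84×23.6507 = 22.0866.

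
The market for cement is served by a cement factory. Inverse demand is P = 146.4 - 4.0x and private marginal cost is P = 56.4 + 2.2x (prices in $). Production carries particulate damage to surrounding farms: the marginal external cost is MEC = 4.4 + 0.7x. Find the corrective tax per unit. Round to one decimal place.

tax = $13.1 per unit

Social marginal cost = private MC + MEC = 60.8 + 2.9x.
Set SMC = demand: 60.8 + 2.9x = 146.4 - 4.0x → x* = 12.4058.
The Pigouvian tax equals MEC at x*: 4.4 + 0.7×12.4058 = 13.0841.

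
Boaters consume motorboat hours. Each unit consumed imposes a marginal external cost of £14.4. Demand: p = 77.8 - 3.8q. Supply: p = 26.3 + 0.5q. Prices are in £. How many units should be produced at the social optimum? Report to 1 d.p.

q* = 8.6

Social marginal benefit = demand − MEC = 63.4 - 3.8q.
Set SMB = MC: 63.4 - 3.8q = 26.3 + 0.5q → q* = 8.6279.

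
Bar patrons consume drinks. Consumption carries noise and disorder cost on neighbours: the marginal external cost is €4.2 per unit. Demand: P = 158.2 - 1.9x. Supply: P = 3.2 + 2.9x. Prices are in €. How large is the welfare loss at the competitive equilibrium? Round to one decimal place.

Market equilibrium (private): 3.2 + 2.9x = 158.2 - 1.9x → x_m = 32.2917.
Social marginal benefit = demand − MEC = 154.0 - 1.9x.
Set SMB = MC: 154.0 - 1.9x = 3.2 + 2.9x → x* = 31.4167.
Height of the DWL triangle at x_m is MC(x_m) − SMB(x_m) = MEC(x_m) = 4.2000.
DWL = ½ × 0.8750 × 4.2000 = 1.8375.

DWL = €1.8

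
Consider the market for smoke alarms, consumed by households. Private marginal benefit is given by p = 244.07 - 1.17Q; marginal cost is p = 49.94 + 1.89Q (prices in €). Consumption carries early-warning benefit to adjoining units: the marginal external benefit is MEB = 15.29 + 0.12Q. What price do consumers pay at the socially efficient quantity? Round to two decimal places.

Social marginal benefit = demand + MEB = 259.36 - 1.05Q.
Set SMB = MC: 259.36 - 1.05Q = 49.94 + 1.89Q → Q* = 71.2313.
Consumer price on the demand curve at Q*: 244.07 − 1.17×71.2313 = 160.7294.

P = €160.73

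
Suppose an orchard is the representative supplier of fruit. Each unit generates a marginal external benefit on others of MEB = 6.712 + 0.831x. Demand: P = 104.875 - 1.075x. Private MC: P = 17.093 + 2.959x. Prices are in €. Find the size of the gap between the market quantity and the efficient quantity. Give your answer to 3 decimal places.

Market equilibrium (private): 17.093 + 2.959x = 104.875 - 1.075x → x_m = 21.7605.
Social marginal cost = private MC − MEB = 10.381 + 2.128x.
Set SMC = demand: 10.381 + 2.128x = 104.875 - 1.075x → x* = 29.5017.
Gap = |21.7605 − 29.5017| = 7.7412.

7.741 units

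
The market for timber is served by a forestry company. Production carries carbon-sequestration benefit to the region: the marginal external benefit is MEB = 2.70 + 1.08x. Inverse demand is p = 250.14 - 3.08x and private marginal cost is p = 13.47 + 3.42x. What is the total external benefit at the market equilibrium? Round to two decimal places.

Market equilibrium (private): 13.47 + 3.42x = 250.14 - 3.08x → x_m = 36.4108.
Total external benefit = ∫₀^{x_m} (2.70 + 1.08x) dx = 2.70×36.4108 + ½×1.08×36.4108² = 814.2122.

814.21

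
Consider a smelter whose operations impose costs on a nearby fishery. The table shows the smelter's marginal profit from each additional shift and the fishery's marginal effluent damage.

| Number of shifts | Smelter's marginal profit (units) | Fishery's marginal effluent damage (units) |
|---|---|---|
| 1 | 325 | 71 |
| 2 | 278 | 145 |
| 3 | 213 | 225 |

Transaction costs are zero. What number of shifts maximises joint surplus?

Bargaining reaches the level where marginal profit last exceeds marginal effluent damage.
That holds through level 2 (278 ≥ 145) but not at 3 (213 < 225).

2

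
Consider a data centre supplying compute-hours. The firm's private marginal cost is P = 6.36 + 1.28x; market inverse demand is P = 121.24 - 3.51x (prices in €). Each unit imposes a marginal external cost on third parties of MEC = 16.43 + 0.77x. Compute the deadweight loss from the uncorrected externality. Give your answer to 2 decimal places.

DWL = €109.52

Market equilibrium (private): 6.36 + 1.28x = 121.24 - 3.51x → x_m = 23.9833.
Social marginal cost = private MC + MEC = 22.79 + 2.05x.
Set SMC = demand: 22.79 + 2.05x = 121.24 - 3.51x → x* = 17.7068.
The welfare-loss triangle has base |x_m − x*| and height MEC(x_m) (the vertical gap between SMC and demand is zero at x* and MEC at x_m).
DWL = ½ × 6.2765 × 34.8971 = 109.5158.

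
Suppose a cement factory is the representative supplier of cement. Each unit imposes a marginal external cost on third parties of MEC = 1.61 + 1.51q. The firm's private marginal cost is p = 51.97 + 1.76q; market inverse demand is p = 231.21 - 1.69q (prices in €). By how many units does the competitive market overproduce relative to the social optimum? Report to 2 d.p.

16.14 units

Market equilibrium (private): 51.97 + 1.76q = 231.21 - 1.69q → q_m = 51.9536.
Social marginal cost = private MC + MEC = 53.58 + 3.27q.
Set SMC = demand: 53.58 + 3.27q = 231.21 - 1.69q → q* = 35.8125.
Gap = |51.9536 − 35.8125| = 16.1411.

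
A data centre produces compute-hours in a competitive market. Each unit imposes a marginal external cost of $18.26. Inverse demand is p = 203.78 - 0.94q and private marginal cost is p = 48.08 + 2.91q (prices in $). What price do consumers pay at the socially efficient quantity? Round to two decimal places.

P = $170.22

Social marginal cost = private MC + MEC = 66.34 + 2.91q.
Set SMC = demand: 66.34 + 2.91q = 203.78 - 0.94q → q* = 35.6987.
Consumer price on the demand curve at q*: 203.78 − 0.94×35.6987 = 170.2232.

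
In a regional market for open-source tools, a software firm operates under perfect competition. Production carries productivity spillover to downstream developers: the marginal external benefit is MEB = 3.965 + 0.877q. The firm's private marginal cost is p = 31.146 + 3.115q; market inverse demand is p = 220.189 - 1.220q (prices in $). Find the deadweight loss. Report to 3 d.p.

DWL = $257.614

Market equilibrium (private): 31.146 + 3.115q = 220.189 - 1.220q → q_m = 43.6085.
Social marginal cost = private MC − MEB = 27.181 + 2.238q.
Set SMC = demand: 27.181 + 2.238q = 220.189 - 1.220q → q* = 55.8149.
Between q* and q_m the wedge demand − SMC runs linearly from 0 to MEB(q_m), so the loss is a triangle.
DWL = ½ × 12.2064 × 42.2097 = 257.6142.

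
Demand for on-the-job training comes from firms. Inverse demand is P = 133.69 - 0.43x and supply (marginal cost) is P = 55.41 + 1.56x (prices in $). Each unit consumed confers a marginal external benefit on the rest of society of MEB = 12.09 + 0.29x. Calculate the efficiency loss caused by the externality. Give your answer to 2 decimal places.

DWL = $162.39

Market equilibrium (private): 55.41 + 1.56x = 133.69 - 0.43x → x_m = 39.3367.
Social marginal benefit = demand + MEB = 145.78 - 0.14x.
Set SMB = MC: 145.78 - 0.14x = 55.41 + 1.56x → x* = 53.1588.
The welfare-loss triangle has base |x_m − x*| and height MEB(x_m) (the vertical gap between SMB and MC is zero at x* and MEB at x_m).
DWL = ½ × 13.8221 × 23.4976 = 162.3931.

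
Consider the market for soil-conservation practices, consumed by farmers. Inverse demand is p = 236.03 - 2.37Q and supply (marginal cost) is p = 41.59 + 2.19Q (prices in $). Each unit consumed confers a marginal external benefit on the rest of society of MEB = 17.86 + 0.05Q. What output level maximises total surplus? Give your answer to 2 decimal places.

Social marginal benefit = demand + MEB = 253.89 - 2.32Q.
Set SMB = MC: 253.89 - 2.32Q = 41.59 + 2.19Q → Q* = 47.0732.

Q* = 47.07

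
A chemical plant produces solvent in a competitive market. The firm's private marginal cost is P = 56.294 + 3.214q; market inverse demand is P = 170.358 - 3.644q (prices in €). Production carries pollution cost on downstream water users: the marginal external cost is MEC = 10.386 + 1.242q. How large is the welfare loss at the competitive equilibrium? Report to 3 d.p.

DWL = €59.487

Market equilibrium (private): 56.294 + 3.214q = 170.358 - 3.644q → q_m = 16.6323.
Social marginal cost = private MC + MEC = 66.680 + 4.456q.
Set SMC = demand: 66.680 + 4.456q = 170.358 - 3.644q → q* = 12.7998.
The loss is the area between SMC and demand from q* to q_m; with linear curves that's a triangle of height MEC(q_m).
DWL = ½ × 3.8325 × 31.0433 = 59.4867.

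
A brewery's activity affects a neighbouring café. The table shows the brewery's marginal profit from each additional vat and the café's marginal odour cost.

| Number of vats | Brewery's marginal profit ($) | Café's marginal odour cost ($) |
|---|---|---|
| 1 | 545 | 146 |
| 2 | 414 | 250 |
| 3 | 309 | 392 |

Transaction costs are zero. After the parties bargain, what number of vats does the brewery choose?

Bargaining reaches the level where marginal profit last exceeds marginal odour cost.
That holds through level 2 (414 ≥ 250) but not at 3 (309 < 392).

2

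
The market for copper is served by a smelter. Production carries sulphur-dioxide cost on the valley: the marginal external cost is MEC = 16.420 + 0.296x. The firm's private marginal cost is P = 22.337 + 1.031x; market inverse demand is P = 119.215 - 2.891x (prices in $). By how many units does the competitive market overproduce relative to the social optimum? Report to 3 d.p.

Market equilibrium (private): 22.337 + 1.031x = 119.215 - 2.891x → x_m = 24.7012.
Social marginal cost = private MC + MEC = 38.757 + 1.327x.
Set SMC = demand: 38.757 + 1.327x = 119.215 - 2.891x → x* = 19.0749.
Gap = |24.7012 − 19.0749| = 5.6263.

5.626 units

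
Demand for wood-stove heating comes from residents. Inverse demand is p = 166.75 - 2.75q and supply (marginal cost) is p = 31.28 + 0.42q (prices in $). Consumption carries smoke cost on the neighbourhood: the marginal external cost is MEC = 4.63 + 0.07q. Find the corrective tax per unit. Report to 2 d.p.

Social marginal benefit = demand − MEC = 162.12 - 2.82q.
Set SMB = MC: 162.12 - 2.82q = 31.28 + 0.42q → q* = 40.3827.
The Pigouvian tax equals MEC at q*: 4.63 + 0.07×40.3827 = 7.4568.

tax = $7.46 per unit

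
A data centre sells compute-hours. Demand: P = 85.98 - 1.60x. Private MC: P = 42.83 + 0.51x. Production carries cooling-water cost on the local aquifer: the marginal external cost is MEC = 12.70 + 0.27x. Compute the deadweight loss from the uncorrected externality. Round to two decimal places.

Market equilibrium (private): 42.83 + 0.51x = 85.98 - 1.60x → x_m = 20.4502.
Social marginal cost = private MC + MEC = 55.53 + 0.78x.
Set SMC = demand: 55.53 + 0.78x = 85.98 - 1.60x → x* = 12.7941.
Height of the DWL triangle at x_m is SMC(x_m) − demand(x_m) = MEC(x_m) = 18.2216.
DWL = ½ × 7.6561 × 18.2216 = 69.7532.

DWL = 69.75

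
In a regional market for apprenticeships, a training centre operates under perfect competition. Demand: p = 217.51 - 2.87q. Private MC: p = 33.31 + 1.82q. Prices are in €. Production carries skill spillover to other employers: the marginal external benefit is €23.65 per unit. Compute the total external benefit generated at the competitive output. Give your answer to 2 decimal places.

Market equilibrium (private): 33.31 + 1.82q = 217.51 - 2.87q → q_m = 39.2751.
Total external benefit = MEB × q_m = 23.65 × 39.2751 = 928.8561.

€928.86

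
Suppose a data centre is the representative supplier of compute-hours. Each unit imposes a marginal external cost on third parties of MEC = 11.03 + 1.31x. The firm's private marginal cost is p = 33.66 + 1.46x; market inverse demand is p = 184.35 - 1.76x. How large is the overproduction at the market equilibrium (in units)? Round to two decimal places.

15.97 units

Market equilibrium (private): 33.66 + 1.46x = 184.35 - 1.76x → x_m = 46.7981.
Social marginal cost = private MC + MEC = 44.69 + 2.77x.
Set SMC = demand: 44.69 + 2.77x = 184.35 - 1.76x → x* = 30.8300.
Gap = |46.7981 − 30.8300| = 15.9681.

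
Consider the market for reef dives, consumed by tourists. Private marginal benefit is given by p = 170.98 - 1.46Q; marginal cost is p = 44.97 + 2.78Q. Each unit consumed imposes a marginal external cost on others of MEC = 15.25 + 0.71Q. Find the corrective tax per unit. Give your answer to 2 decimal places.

tax = 31.14 per unit

Social marginal benefit = demand − MEC = 155.73 - 2.17Q.
Set SMB = MC: 155.73 - 2.17Q = 44.97 + 2.78Q → Q* = 22.3758.
The Pigouvian tax equals MEC at Q*: 15.25 + 0.71×22.3758 = 31.1368.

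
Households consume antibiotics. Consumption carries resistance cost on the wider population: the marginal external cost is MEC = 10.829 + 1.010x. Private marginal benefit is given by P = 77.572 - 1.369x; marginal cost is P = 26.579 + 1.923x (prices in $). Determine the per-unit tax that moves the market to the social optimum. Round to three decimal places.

Social marginal benefit = demand − MEC = 66.743 - 2.379x.
Set SMB = MC: 66.743 - 2.379x = 26.579 + 1.923x → x* = 9.3361.
The Pigouvian tax equals MEC at x*: 10.829 + 1.010×9.3361 = 20.2585.

tax = $20.258 per unit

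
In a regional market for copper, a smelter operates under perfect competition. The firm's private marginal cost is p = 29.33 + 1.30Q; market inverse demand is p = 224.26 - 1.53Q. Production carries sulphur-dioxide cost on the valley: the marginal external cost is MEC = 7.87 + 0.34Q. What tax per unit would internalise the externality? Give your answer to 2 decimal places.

tax = 27.93 per unit

Social marginal cost = private MC + MEC = 37.20 + 1.64Q.
Set SMC = demand: 37.20 + 1.64Q = 224.26 - 1.53Q → Q* = 59.0095.
The Pigouvian tax equals MEC at Q*: 7.87 + 0.34×59.0095 = 27.9332.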